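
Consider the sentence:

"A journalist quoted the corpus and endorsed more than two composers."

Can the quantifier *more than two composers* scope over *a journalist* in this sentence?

No

The target quantifier *more than two composers* is part of one conjunct of the coordinate structure (*endorsed more than two composers*).
A quantifier cannot raise out of one conjunct of a coordination across the whole coordinate structure — the CSC applies to QR.
Hence only narrow scope for *more than two composers* (under *a journalist*) survives.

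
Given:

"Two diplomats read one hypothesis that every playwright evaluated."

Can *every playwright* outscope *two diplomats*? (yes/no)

No

*every playwright* is embedded in the relative clause *that every playwright evaluated* modifying *one hypothesis*.
Quantifiers inside a relative clause are trapped there; the RC boundary blocks QR.
*every playwright* > *two diplomats* would require crossing that boundary, which is illicit.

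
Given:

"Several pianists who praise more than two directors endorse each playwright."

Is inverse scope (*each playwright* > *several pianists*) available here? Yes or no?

Yes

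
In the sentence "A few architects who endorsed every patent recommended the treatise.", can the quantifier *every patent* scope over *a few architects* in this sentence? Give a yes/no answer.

*every patent* is embedded in the relative clause *who endorsed every patent*.
QR out of a relative clause is ruled out by the relative-clause island constraint.
Hence only narrow scope for *every patent* (under *a few architects*) survives.

No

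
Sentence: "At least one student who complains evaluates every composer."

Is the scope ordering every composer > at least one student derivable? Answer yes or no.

Yes

*every composer* is a matrix argument; only *at least one student* is modified by the relative clause *who complains*, so the RC island is irrelevant to the target quantifier.
QR within a single clause is free, so the lower quantifier may take scope over the higher one.
The sentence is scopally ambiguous between *at least one student* > *every composer* and *every composer* > *at least one student*.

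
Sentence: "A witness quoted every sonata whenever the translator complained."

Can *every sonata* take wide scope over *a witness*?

The adjunct clause does not contain *every sonata*, which is the matrix object.
QR within a single clause is free, so the lower quantifier may take scope over the higher one.
The sentence is scopally ambiguous between *a witness* > *every sonata* and *every sonata* > *a witness*.

Yes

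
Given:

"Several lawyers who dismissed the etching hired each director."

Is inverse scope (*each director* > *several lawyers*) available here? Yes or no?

Yes

The relative clause *who dismissed the etching* modifies *several lawyers*, but *each director* is not inside that relative clause — it is an argument of the matrix verb.
With no island boundary between them, the object can take inverse scope over the subject via ordinary QR within the clause.
The sentence is scopally ambiguous between *several lawyers* > *each director* and *each director* > *several lawyers*.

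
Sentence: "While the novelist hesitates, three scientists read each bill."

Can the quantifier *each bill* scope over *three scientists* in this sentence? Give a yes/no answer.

Yes

The adjunct island is irrelevant here — *each bill* and *three scientists* are both in the matrix clause.
Since no island is crossed, the inverse ordering is licensed alongside surface scope.
So *each bill* > *three scientists* is among the available readings.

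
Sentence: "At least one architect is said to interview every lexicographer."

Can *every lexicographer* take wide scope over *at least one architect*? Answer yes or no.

The matrix predicate is a raising verb, whose infinitival complement is not a scope island — *every lexicographer* can QR into the matrix clause.
QR within a single clause is free, so the lower quantifier may take scope over the higher one.
Both orderings are possible: *at least one architect* > *every lexicographer* and *every lexicographer* > *at least one architect*.

Yes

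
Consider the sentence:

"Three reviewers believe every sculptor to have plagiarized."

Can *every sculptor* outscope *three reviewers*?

Yes

ECM infinitives lack a CP barrier, so *every sculptor* can QR over the matrix subject *three reviewers*.
Clause-internal QR can adjoin the lower DP above the subject, yielding the inverse reading.
Both orderings are possible: *three reviewers* > *every sculptor* and *every sculptor* > *three reviewers*.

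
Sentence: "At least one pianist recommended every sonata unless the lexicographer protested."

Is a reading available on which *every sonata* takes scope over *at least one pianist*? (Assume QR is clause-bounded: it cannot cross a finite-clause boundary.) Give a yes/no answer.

The adjunct clause does not contain *every sonata*, which is the matrix object.
QR within a single clause is free, so the lower quantifier may take scope over the higher one.
So *every sonata* > *at least one pianist* is among the available readings.

Yes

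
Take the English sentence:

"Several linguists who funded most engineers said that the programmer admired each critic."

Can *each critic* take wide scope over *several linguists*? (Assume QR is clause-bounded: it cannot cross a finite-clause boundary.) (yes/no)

No

*each critic* occurs within the finite complement clause *that the programmer admired each critic*.
QR is clause-bounded, so the finite complement is a scope island for the embedded quantifier.
*each critic* is confined to the island and cannot take scope over *several linguists*.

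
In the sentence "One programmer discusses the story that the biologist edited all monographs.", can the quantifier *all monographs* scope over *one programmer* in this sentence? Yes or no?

*all monographs* is embedded in the complex NP *the story that the biologist edited all monographs*.
Since the clause is the complement of a nominal head, the CNPC blocks scope extraction.
The inverse ordering *all monographs* > *one programmer* is therefore underivable.

No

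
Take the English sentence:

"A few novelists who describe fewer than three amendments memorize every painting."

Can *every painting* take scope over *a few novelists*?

*every painting* sits in the matrix clause, not in the relative clause on *a few novelists*.
Ordinary QR to a clause-peripheral position gives the wide-scope LF for the lower DP.
Both orderings are possible: *a few novelists* > *every painting* and *every painting* > *a few novelists*.

Yes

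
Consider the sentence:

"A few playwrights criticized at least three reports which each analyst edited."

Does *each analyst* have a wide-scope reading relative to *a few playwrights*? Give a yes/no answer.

*each analyst* is embedded in the relative clause *which each analyst edited* modifying *at least three reports*.
Relative clauses block scope extraction: QR cannot target a position outside the modified NP.
So the wide-scope reading for *each analyst* is blocked.

No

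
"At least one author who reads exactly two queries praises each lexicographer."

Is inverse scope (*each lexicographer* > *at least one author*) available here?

Yes

*each lexicographer* is a matrix argument; only *at least one author* is modified by the relative clause *who reads exactly two queries*, so the RC island is irrelevant to the target quantifier.
Ordinary QR to a clause-peripheral position gives the wide-scope LF for the lower DP.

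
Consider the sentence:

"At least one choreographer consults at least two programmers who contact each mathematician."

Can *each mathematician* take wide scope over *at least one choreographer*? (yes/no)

No

The target quantifier *each mathematician* is part of the relative clause *who contact each mathematician* modifying *at least two programmers*.
The relative clause forms an island for QR, so the quantifier is confined to the head noun's restrictor.
There is no licit LF on which *each mathematician* c-commands *at least one choreographer*.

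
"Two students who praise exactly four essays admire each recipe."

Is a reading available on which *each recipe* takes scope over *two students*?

*each recipe* sits in the matrix clause, not in the relative clause on *two students*.
With no island boundary between them, the object can take inverse scope over the subject via ordinary QR within the clause.
So *each recipe* > *two students* is among the available readings.

Yes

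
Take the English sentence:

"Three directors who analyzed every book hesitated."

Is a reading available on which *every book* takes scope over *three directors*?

*every book* sits inside the relative clause *who analyzed every book*.
Relative clauses are scope islands: a quantifier cannot QR out of a relative clause to take scope in the matrix clause.
*every book* is confined to the island and cannot take scope over *three directors*.

No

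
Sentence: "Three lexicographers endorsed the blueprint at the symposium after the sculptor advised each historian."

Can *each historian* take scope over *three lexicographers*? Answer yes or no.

*each historian* is embedded in the adjunct clause *after the sculptor advised each historian*.
Adjunct clauses are scope islands: a quantifier inside an adjunct cannot raise into the matrix clause.
The inverse ordering *each historian* > *three lexicographers* is therefore underivable.

No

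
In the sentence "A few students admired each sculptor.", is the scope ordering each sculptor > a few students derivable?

Both DPs are arguments of the same predicate; there is no clause or island boundary between them.
QR within a single clause is free, so the lower quantifier may take scope over the higher one.
Both orderings are possible: *a few students* > *each sculptor* and *each sculptor* > *a few students*.

Yes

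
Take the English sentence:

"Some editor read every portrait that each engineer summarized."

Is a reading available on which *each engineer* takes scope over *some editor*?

*each engineer* occurs within the relative clause *that each engineer summarized* modifying *every portrait*.
The relative clause forms an island for QR, so the quantifier is confined to the head noun's restrictor.
There is no licit LF on which *each engineer* c-commands *some editor*.

No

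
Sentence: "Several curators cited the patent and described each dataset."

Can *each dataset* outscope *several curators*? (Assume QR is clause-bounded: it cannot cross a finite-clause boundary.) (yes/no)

The target quantifier *each dataset* is part of one conjunct of the coordinate structure (*described each dataset*).
Asymmetric QR out of one conjunct violates the Coordinate Structure Constraint.
So the wide-scope reading for *each dataset* is blocked.

No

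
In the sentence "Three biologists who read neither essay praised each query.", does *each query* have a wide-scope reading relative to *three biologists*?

Yes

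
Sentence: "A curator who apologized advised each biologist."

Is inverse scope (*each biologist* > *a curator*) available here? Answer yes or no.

Yes

The RC *who apologized* is an island, but *each biologist* is not inside it — it is the matrix object, a clausemate of *a curator*.
QR within a single clause is free, so the lower quantifier may take scope over the higher one.
Both orderings are possible: *a curator* > *each biologist* and *each biologist* > *a curator*.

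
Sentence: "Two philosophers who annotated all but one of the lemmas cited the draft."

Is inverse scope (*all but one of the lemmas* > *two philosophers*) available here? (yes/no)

*all but one of the lemmas* sits inside the relative clause *who annotated all but one of the lemmas*.
Quantifiers inside a relative clause are trapped there; the RC boundary blocks QR.
So the wide-scope reading for *all but one of the lemmas* is blocked.

No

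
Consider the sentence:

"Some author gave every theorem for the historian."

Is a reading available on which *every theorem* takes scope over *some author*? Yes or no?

Yes

*every theorem* and *some author* are in the same minimal clause.
Clause-internal QR can adjoin the lower DP above the subject, yielding the inverse reading.
So *every theorem* > *some author* is among the available readings.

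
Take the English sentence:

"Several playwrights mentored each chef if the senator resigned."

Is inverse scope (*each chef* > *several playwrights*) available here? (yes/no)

Yes

The adjunct clause does not contain *each chef*, which is the matrix object.
With no island boundary between them, the object can take inverse scope over the subject via ordinary QR within the clause.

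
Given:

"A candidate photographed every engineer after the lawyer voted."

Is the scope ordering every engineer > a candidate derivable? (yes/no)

The adjunct island is irrelevant here — *every engineer* and *a candidate* are both in the matrix clause.
No island intervenes, so both surface and inverse scope are derivable.
So *every engineer* > *a candidate* is among the available readings.

Yes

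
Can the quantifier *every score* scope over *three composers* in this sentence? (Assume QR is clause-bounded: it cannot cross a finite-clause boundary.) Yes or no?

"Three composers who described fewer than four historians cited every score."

Yes

Although the sentence contains a relative clause (*who described fewer than four historians*), *every score* is outside it, in the matrix VP.
Nothing blocks QR of the lower DP to a position above the higher one, so inverse scope is available.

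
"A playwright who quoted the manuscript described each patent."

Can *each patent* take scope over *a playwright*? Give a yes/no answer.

Yes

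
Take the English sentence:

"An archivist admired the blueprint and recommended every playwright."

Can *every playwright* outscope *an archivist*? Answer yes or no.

No

The DP *every playwright* is contained in one conjunct of the coordinate structure (*recommended every playwright*).
Coordinate structures are islands for non-across-the-board movement, QR included.
So *every playwright* cannot raise high enough to outscope *an archivist*; only the surface ordering *an archivist* > *every playwright* is available.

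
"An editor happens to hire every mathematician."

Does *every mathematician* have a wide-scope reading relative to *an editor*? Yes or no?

Yes

Infinitival complements of raising predicates do not block QR; *every mathematician* and *an editor* are effectively clausemates.
No island intervenes, so both surface and inverse scope are derivable.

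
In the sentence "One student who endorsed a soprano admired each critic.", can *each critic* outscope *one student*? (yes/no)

Yes

The relative clause *who endorsed a soprano* modifies *one student*, but *each critic* is not inside that relative clause — it is an argument of the matrix verb.
Since no island is crossed, the inverse ordering is licensed alongside surface scope.
The sentence is scopally ambiguous between *one student* > *each critic* and *each critic* > *one student*.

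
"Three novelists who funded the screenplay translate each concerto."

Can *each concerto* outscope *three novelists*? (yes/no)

The relative clause *who funded the screenplay* modifies *three novelists*, but *each concerto* is not inside that relative clause — it is an argument of the matrix verb.
No island intervenes, so both surface and inverse scope are derivable.
Both orderings are possible: *three novelists* > *each concerto* and *each concerto* > *three novelists*.

Yes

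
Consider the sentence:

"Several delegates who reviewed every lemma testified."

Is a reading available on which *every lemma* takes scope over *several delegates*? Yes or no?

No

*every lemma* occurs within the relative clause *who reviewed every lemma*.
Relative clauses are scope islands: a quantifier cannot QR out of a relative clause to take scope in the matrix clause.
There is no licit LF on which *every lemma* c-commands *several delegates*.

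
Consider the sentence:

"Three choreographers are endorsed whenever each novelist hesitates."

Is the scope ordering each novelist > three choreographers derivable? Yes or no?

No

*each novelist* is embedded in the adjunct clause *whenever each novelist hesitates*.
The adjunct-island constraint bars QR out of an adverbial clause.
So *each novelist* cannot raise high enough to outscope *three choreographers*; only the surface ordering *three choreographers* > *each novelist* is available.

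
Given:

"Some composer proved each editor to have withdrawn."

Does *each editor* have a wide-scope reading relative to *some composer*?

*each editor* is an ECM subject; ECM complements are not islands, and the embedded quantifier may take matrix scope.
QR within a single clause is free, so the lower quantifier may take scope over the higher one.

Yes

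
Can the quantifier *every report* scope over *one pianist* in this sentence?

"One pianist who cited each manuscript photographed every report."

Although the sentence contains a relative clause (*who cited each manuscript*), *every report* is outside it, in the matrix VP.
Nothing blocks QR of the lower DP to a position above the higher one, so inverse scope is available.
The sentence is scopally ambiguous between *one pianist* > *every report* and *every report* > *one pianist*.

Yes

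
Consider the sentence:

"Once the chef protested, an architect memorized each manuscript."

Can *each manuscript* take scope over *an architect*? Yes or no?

*each manuscript* is a matrix argument; the adjunct is an island but the target quantifier is outside it.
No island intervenes, so both surface and inverse scope are derivable.

Yes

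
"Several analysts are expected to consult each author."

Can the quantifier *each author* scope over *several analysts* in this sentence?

Yes

The matrix predicate is a raising verb, whose infinitival complement is not a scope island — *each author* can QR into the matrix clause.
Since no island is crossed, the inverse ordering is licensed alongside surface scope.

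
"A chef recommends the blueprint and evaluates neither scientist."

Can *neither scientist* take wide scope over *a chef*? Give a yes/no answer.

No

*neither scientist* is embedded in one conjunct of the coordinate structure (*evaluates neither scientist*).
The Coordinate Structure Constraint blocks movement (including QR) out of a single conjunct.
There is no licit LF on which *neither scientist* c-commands *a chef*.
(Only the surface reading survives: one fixed chef with respect to all the relevant scientists.)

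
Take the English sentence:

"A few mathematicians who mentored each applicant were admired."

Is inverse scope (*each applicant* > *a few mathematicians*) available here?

The target quantifier *each applicant* is part of the relative clause *who mentored each applicant*.
Quantifiers inside a relative clause are trapped there; the RC boundary blocks QR.
Hence only narrow scope for *each applicant* (under *a few mathematicians*) survives.

No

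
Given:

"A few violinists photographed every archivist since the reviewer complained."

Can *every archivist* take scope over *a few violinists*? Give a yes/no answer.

Yes

Although there is an adjunct clause, *every archivist* is in the main clause, not inside the adjunct.
Clause-internal QR can adjoin the lower DP above the subject, yielding the inverse reading.
The sentence is scopally ambiguous between *a few violinists* > *every archivist* and *every archivist* > *a few violinists*.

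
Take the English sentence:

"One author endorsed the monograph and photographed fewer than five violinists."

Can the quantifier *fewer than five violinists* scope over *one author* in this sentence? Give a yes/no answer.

*fewer than five violinists* is embedded in one conjunct of the coordinate structure (*photographed fewer than five violinists*).
Coordinate structures are islands for non-across-the-board movement, QR included.
So *fewer than five violinists* cannot raise to a position above *one author*.
(Only the surface reading survives: one fixed author with respect to all the relevant violinists.)

No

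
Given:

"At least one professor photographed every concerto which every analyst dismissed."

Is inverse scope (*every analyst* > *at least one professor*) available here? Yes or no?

No

*every analyst* sits inside the relative clause *which every analyst dismissed* modifying *every concerto*.
QR out of a relative clause is ruled out by the relative-clause island constraint.
*every analyst* is confined to the island and cannot take scope over *at least one professor*.
(Only the surface reading survives: one fixed professor with respect to all the relevant analysts.)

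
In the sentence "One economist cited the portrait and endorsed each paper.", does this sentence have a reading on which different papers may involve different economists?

No

This is the *each paper* > *one economist* reading.
*each paper* sits inside one conjunct of the coordinate structure (*endorsed each paper*).
The Coordinate Structure Constraint blocks movement (including QR) out of a single conjunct.
So the wide-scope reading for *each paper* is blocked.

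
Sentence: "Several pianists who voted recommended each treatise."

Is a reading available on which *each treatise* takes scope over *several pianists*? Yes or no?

*each treatise* sits in the matrix clause, not in the relative clause on *several pianists*.
Nothing blocks QR of the lower DP to a position above the higher one, so inverse scope is available.
The sentence is scopally ambiguous between *several pianists* > *each treatise* and *each treatise* > *several pianists*.

Yes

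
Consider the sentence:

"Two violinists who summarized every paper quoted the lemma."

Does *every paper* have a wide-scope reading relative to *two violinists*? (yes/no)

No

*every paper* sits inside the relative clause *who summarized every paper*.
Relative clauses block scope extraction: QR cannot target a position outside the modified NP.
*every paper* is confined to the island and cannot take scope over *two violinists*.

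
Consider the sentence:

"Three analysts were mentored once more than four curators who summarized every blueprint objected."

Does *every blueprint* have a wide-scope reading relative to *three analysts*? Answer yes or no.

No

*every blueprint* is embedded in the relative clause *who summarized every blueprint*, which is itself inside the adjunct *once more than four curators who summarized every blueprint objected*.
Two island boundaries intervene — the relative clause and the adjunct. Either alone would block QR.
So the wide-scope reading for *every blueprint* is blocked.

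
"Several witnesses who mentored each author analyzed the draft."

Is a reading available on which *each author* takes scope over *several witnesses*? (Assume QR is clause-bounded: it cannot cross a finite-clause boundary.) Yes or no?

*each author* sits inside the relative clause *who mentored each author*.
Relative clauses block scope extraction: QR cannot target a position outside the modified NP.
*each author* is confined to the island and cannot take scope over *several witnesses*.

No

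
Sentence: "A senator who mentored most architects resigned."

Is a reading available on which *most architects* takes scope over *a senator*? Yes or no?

No

*most architects* sits inside the relative clause *who mentored most architects*.
Relative clauses block scope extraction: QR cannot target a position outside the modified NP.
*most architects* > *a senator* would require crossing that boundary, which is illicit.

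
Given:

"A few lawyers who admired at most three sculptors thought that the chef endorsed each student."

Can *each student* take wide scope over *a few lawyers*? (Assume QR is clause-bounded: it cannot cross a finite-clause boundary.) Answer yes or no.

*each student* is embedded in the finite complement clause *that the chef endorsed each student*.
QR is clause-bounded, so the finite complement is a scope island for the embedded quantifier.
So the wide-scope reading for *each student* is blocked.

No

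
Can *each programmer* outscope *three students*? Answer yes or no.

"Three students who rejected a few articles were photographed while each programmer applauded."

*each programmer* is embedded in the adjunct clause *while each programmer applauded*.
The adjunct-island constraint bars QR out of an adverbial clause.
Hence only narrow scope for *each programmer* (under *three students*) survives.

No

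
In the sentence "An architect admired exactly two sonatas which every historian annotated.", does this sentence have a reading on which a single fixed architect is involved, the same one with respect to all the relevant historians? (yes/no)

That reading corresponds to *an architect* > *every historian*.
That is the surface-scope ordering, which is always one of the available readings — island constraints only ever restrict inverse scope.

Yes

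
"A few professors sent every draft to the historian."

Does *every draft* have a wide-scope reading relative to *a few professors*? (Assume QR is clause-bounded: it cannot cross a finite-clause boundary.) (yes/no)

*a few professors* and *every draft* are co-arguments of the matrix verb, with nothing but a clause-internal boundary between them.
Ordinary QR to a clause-peripheral position gives the wide-scope LF for the lower DP.
So *every draft* > *a few professors* is among the available readings.

Yes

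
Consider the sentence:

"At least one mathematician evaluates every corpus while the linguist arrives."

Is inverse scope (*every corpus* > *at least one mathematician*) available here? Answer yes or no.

*every corpus* is a matrix argument; the adjunct is an island but the target quantifier is outside it.
Clause-internal QR can adjoin the lower DP above the subject, yielding the inverse reading.
So *every corpus* > *at least one mathematician* is among the available readings.

Yes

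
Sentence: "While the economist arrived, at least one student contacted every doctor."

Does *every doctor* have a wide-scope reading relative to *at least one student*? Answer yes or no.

Yes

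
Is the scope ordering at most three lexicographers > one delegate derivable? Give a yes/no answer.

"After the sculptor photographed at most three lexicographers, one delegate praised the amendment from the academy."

No

The DP *at most three lexicographers* is contained in the adjunct clause *after the sculptor photographed at most three lexicographers*.
Adjunct clauses are scope islands: a quantifier inside an adjunct cannot raise into the matrix clause.
So *at most three lexicographers* cannot raise to a position above *one delegate*.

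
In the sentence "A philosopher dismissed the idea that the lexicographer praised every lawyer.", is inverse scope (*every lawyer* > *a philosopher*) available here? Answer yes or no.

The target quantifier *every lawyer* is part of the complex NP *the idea that the lexicographer praised every lawyer*.
Noun-complement clauses are scope islands (the Complex NP Constraint): a quantifier inside one cannot scope into the matrix.
Hence only narrow scope for *every lawyer* (under *a philosopher*) survives.
(Only the surface reading survives: one fixed philosopher with respect to all the relevant lawyers.)

No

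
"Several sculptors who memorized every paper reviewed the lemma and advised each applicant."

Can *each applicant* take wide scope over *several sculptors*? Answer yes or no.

No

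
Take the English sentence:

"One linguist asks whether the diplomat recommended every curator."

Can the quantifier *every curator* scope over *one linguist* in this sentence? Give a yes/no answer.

No

The target quantifier *every curator* is part of the embedded question *whether the diplomat recommended every curator*.
Embedded questions are wh-islands: a quantifier inside an indirect question cannot QR into the matrix clause.
There is no licit LF on which *every curator* c-commands *one linguist*.
(Only the surface reading survives: one fixed linguist with respect to all the relevant curators.)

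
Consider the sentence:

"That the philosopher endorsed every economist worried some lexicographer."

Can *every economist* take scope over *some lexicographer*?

The DP *every economist* is contained in the sentential subject *that the philosopher endorsed every economist*.
Sentential subjects are islands: a quantifier inside the subject clause cannot raise over the matrix predicate.
There is no licit LF on which *every economist* c-commands *some lexicographer*.

No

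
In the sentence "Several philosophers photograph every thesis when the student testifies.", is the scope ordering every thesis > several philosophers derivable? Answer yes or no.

The adjunct island is irrelevant here — *every thesis* and *several philosophers* are both in the matrix clause.
Nothing blocks QR of the lower DP to a position above the higher one, so inverse scope is available.
Both orderings are possible: *several philosophers* > *every thesis* and *every thesis* > *several philosophers*.

Yes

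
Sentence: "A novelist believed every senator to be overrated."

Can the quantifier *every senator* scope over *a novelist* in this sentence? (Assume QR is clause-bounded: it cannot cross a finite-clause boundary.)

The ECM infinitive is scope-transparent — *every senator* is free to raise above *a novelist*.
Clause-internal QR can adjoin the lower DP above the subject, yielding the inverse reading.
So *every senator* > *a novelist* is among the available readings.

Yes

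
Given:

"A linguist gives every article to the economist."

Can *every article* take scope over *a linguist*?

*every article* and *a linguist* are in the same minimal clause.
Ordinary QR to a clause-peripheral position gives the wide-scope LF for the lower DP.
The sentence is scopally ambiguous between *a linguist* > *every article* and *every article* > *a linguist*.

Yes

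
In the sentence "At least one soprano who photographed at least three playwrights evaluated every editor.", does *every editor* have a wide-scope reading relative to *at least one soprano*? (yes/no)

Although the sentence contains a relative clause (*who photographed at least three playwrights*), *every editor* is outside it, in the matrix VP.
With no island boundary between them, the object can take inverse scope over the subject via ordinary QR within the clause.

Yes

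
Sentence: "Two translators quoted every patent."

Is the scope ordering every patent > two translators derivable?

*every patent* and *two translators* are in the same minimal clause.
Clause-internal QR can adjoin the lower DP above the subject, yielding the inverse reading.

Yes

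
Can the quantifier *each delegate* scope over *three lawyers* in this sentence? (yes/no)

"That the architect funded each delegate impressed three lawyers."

No

The DP *each delegate* is contained in the sentential subject *that the architect funded each delegate*.
The subject-island constraint blocks QR out of a clausal subject.
There is no licit LF on which *each delegate* c-commands *three lawyers*.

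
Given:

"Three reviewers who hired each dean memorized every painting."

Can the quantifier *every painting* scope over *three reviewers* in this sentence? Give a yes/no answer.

Yes

The relative clause *who hired each dean* modifies *three reviewers*, but *every painting* is not inside that relative clause — it is an argument of the matrix verb.
Nothing blocks QR of the lower DP to a position above the higher one, so inverse scope is available.
Both orderings are possible: *three reviewers* > *every painting* and *every painting* > *three reviewers*.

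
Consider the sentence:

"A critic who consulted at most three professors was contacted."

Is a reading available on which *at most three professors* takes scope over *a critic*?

Structurally, *at most three professors* is inside the relative clause *who consulted at most three professors*.
The relative clause forms an island for QR, so the quantifier is confined to the head noun's restrictor.
There is no licit LF on which *at most three professors* c-commands *a critic*.

No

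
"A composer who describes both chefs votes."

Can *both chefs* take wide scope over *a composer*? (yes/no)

*both chefs* occurs within the relative clause *who describes both chefs*.
A relative clause is a scope island — quantifier raising cannot cross its boundary.
Hence only narrow scope for *both chefs* (under *a composer*) survives.

No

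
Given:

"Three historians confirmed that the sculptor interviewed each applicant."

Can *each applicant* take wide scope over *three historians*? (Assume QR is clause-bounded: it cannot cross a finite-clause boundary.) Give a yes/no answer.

The DP *each applicant* is contained in the finite complement clause *that the sculptor interviewed each applicant*.
Under clause-bounded QR, a quantifier in an embedded finite clause cannot raise into the matrix clause.
The inverse ordering *each applicant* > *three historians* is therefore underivable.

No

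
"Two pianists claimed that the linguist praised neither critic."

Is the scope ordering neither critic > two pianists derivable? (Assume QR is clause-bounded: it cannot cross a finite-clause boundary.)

No

The DP *neither critic* is contained in the finite complement clause *that the linguist praised neither critic*.
With QR restricted to its own tensed clause, the embedded quantifier cannot reach a matrix scope position.
*neither critic* > *two pianists* would require crossing that boundary, which is illicit.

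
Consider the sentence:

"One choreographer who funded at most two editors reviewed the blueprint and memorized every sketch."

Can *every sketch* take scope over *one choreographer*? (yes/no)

No

*every sketch* is embedded in one conjunct of the coordinate structure (*memorized every sketch*).
Asymmetric QR out of one conjunct violates the Coordinate Structure Constraint.
So *every sketch* cannot raise high enough to outscope *one choreographer*; only the surface ordering *one choreographer* > *every sketch* is available.
(Only the surface reading survives: one fixed choreographer with respect to all the relevant sketches.)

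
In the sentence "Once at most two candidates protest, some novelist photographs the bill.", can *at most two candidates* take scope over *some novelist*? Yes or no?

No

*at most two candidates* occurs within the adjunct clause *once at most two candidates protest*.
Scope out of an adjunct clause is unavailable: QR respects the adjunct-island constraint.
There is no licit LF on which *at most two candidates* c-commands *some novelist*.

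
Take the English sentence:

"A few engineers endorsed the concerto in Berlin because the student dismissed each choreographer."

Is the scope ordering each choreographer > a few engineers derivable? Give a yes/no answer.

The DP *each choreographer* is contained in the adjunct clause *because the student dismissed each choreographer*.
Scope out of an adjunct clause is unavailable: QR respects the adjunct-island constraint.
So *each choreographer* cannot raise high enough to outscope *a few engineers*; only the surface ordering *a few engineers* > *each choreographer* is available.

No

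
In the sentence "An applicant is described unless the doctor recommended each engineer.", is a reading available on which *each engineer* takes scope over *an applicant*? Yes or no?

The target quantifier *each engineer* is part of the adjunct clause *unless the doctor recommended each engineer*.
Adjuncts are opaque for quantifier raising; a quantifier in an adjunct stays inside it.
So *each engineer* cannot raise to a position above *an applicant*.

No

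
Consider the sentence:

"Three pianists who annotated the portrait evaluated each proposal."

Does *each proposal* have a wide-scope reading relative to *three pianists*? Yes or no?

Yes

*each proposal* sits in the matrix clause, not in the relative clause on *three pianists*.
Ordinary QR to a clause-peripheral position gives the wide-scope LF for the lower DP.
Both orderings are possible: *three pianists* > *each proposal* and *each proposal* > *three pianists*.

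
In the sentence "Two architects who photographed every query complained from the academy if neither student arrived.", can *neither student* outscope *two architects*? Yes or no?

The DP *neither student* is contained in the adjunct clause *if neither student arrived*.
Scope out of an adjunct clause is unavailable: QR respects the adjunct-island constraint.
So the wide-scope reading for *neither student* is blocked.

No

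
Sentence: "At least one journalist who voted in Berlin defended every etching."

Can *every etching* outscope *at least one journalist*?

Yes

*every etching* sits in the matrix clause, not in the relative clause on *at least one journalist*.
Clause-internal QR can adjoin the lower DP above the subject, yielding the inverse reading.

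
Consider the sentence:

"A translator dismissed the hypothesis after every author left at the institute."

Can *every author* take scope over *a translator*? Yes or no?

No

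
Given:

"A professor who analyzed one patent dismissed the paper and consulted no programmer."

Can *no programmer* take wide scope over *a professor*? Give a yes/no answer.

No

Structurally, *no programmer* is inside one conjunct of the coordinate structure (*consulted no programmer*).
Asymmetric QR out of one conjunct violates the Coordinate Structure Constraint.
So *no programmer* cannot raise high enough to outscope *a professor*; only the surface ordering *a professor* > *no programmer* is available.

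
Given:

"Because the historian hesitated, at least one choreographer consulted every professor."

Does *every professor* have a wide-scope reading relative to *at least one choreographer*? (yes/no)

Yes

Neither queried DP is inside the adjunct, so the adjunct-island constraint does not apply.
Clause-internal QR can adjoin the lower DP above the subject, yielding the inverse reading.
Both orderings are possible: *at least one choreographer* > *every professor* and *every professor* > *at least one choreographer*.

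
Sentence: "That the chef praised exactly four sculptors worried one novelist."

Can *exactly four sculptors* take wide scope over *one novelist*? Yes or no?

No

*exactly four sculptors* occurs within the sentential subject *that the chef praised exactly four sculptors*.
The Sentential Subject Constraint rules out raising the quantifier out of the that-clause subject.
There is no licit LF on which *exactly four sculptors* c-commands *one novelist*.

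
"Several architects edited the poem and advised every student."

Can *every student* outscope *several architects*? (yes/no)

No

*every student* sits inside one conjunct of the coordinate structure (*advised every student*).
A quantifier cannot raise out of one conjunct of a coordination across the whole coordinate structure — the CSC applies to QR.
*every student* is confined to the island and cannot take scope over *several architects*.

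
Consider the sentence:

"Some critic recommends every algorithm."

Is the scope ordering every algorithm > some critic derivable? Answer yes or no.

Yes

Both DPs are arguments of the same predicate; there is no clause or island boundary between them.
With no island boundary between them, the object can take inverse scope over the subject via ordinary QR within the clause.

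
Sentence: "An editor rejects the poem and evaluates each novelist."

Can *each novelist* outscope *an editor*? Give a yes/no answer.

No

The DP *each novelist* is contained in one conjunct of the coordinate structure (*evaluates each novelist*).
Coordinate structures are islands for non-across-the-board movement, QR included.
So *each novelist* cannot raise high enough to outscope *an editor*; only the surface ordering *an editor* > *each novelist* is available.
(Only the surface reading survives: one fixed editor with respect to all the relevant novelists.)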